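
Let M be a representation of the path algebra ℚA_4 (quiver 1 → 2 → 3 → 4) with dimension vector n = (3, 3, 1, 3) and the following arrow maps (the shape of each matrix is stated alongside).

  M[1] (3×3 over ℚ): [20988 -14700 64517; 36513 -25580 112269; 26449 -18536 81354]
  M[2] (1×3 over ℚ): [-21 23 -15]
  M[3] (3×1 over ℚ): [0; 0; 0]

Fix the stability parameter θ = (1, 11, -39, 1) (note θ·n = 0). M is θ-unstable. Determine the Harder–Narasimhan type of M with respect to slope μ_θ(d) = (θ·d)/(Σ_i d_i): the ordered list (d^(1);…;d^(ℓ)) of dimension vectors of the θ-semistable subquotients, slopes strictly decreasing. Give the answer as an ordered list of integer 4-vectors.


Interval decomposition of M: I[1,2]^2, I[1,3], I[4,4]^3.
HN type (ℓ=3): μ^(1)=11; μ^(2)=1; μ^(3)=-9

((0, 2, 0, 0); (2, 0, 0, 3); (1, 1, 1, 0))


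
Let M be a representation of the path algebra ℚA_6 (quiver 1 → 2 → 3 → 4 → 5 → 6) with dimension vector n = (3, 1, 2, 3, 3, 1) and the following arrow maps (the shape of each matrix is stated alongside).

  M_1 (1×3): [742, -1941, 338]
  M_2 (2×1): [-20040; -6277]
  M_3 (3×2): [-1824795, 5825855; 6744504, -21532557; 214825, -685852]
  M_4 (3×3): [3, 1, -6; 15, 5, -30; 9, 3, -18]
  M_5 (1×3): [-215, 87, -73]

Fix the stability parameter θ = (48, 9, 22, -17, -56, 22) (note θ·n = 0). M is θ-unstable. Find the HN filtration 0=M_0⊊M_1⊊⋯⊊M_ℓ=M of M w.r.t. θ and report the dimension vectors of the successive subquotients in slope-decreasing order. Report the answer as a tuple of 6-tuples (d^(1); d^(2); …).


Barcode: M ≅ I[1,1]^2, I[1,4], I[3,6], I[4,4], I[5,5]^2. HN layers by μ_θ (5 steps, strictly decreasing):
  μ^(1)=48; μ^(2)=22; μ^(3)=31/2; μ^(4)=-17; μ^(5)=-56

((2, 0, 0, 0, 0, 0); (0, 0, 0, 0, 0, 1); (1, 1, 1, 1, 0, 0); (0, 0, 1, 2, 1, 0); (0, 0, 0, 0, 2, 0))


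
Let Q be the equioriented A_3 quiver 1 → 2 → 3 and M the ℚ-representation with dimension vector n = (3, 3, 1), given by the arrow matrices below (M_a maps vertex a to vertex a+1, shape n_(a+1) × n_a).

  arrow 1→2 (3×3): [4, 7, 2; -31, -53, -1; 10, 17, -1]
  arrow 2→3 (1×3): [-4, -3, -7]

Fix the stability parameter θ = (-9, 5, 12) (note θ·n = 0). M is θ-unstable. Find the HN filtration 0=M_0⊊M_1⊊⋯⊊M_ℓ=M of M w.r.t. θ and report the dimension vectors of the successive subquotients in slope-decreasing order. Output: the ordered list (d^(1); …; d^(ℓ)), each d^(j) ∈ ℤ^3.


Interval decomposition of M: I[1,2]^2, I[1,3].
HN type (ℓ=3): μ^(1)=12; μ^(2)=5; μ^(3)=-9

((0, 0, 1); (0, 3, 0); (3, 0, 0))


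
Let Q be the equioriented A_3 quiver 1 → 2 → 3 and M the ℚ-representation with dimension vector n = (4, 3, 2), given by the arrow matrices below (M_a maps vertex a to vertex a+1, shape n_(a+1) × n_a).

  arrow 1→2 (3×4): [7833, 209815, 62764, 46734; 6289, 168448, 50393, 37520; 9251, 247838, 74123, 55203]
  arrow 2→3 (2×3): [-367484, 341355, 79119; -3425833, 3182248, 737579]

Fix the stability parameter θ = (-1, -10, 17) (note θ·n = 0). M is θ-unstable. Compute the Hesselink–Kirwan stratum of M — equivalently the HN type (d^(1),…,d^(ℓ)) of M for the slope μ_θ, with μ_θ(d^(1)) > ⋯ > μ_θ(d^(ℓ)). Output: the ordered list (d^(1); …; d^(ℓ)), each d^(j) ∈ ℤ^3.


Barcode: M ≅ I[1,1], I[1,2], I[1,3]^2. HN layers by μ_θ (3 steps, strictly decreasing):
  μ^(1)=17; μ^(2)=-1; μ^(3)=-11/2

((0, 0, 2); (1, 0, 0); (3, 3, 0))


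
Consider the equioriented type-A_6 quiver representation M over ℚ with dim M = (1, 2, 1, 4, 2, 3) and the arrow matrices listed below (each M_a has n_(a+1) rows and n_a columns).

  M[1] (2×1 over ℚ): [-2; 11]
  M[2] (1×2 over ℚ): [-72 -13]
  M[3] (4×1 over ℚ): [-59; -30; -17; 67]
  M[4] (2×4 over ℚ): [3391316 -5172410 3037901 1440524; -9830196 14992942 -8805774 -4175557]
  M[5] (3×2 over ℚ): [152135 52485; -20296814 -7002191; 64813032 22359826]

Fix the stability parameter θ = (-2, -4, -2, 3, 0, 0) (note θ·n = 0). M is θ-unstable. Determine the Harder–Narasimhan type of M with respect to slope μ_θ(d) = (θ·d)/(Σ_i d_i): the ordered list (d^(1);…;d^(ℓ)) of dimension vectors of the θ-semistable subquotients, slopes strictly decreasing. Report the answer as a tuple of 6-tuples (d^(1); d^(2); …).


Barcode: M ≅ I[1,6], I[2,2], I[4,4]^2, I[4,6], I[6,6]. HN layers by μ_θ (6 steps, strictly decreasing):
  μ^(1)=3; μ^(2)=1; μ^(3)=0; μ^(4)=-2; μ^(5)=-3; μ^(6)=-4

((0, 0, 0, 2, 0, 0); (0, 0, 0, 2, 2, 2); (0, 0, 0, 0, 0, 1); (0, 0, 1, 0, 0, 0); (1, 1, 0, 0, 0, 0); (0, 1, 0, 0, 0, 0))


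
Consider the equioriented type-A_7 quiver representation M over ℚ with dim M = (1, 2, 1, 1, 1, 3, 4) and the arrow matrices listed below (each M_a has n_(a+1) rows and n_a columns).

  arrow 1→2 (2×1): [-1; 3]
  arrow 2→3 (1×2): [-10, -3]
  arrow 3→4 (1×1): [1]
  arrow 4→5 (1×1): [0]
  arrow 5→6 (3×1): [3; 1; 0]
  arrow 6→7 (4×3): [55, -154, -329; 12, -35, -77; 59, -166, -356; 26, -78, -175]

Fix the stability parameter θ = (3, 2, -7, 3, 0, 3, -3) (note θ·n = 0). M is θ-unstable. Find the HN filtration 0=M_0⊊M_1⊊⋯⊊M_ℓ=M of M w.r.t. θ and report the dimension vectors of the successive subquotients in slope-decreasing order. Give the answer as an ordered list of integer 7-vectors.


Barcode: M ≅ I[1,4], I[2,2], I[5,7], I[6,7]^2, I[7,7]. HN layers by μ_θ (5 steps, strictly decreasing):
  μ^(1)=3; μ^(2)=2; μ^(3)=0; μ^(4)=-2/3; μ^(5)=-3

((0, 0, 0, 1, 0, 0, 0); (0, 1, 0, 0, 0, 0, 0); (0, 0, 0, 0, 1, 3, 3); (1, 1, 1, 0, 0, 0, 0); (0, 0, 0, 0, 0, 0, 1))


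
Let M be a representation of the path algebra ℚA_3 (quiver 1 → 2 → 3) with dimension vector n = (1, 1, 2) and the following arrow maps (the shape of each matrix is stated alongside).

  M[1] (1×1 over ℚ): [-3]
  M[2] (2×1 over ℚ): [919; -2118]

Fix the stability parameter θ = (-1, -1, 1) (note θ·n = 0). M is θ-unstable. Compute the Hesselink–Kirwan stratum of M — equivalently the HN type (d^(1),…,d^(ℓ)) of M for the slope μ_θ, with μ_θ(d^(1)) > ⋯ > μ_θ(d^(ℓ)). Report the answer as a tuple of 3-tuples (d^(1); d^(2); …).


Barcode: M ≅ I[1,3], I[3,3]. HN layers by μ_θ (2 steps, strictly decreasing):
  μ^(1)=1; μ^(2)=-1

((0, 0, 2); (1, 1, 0))


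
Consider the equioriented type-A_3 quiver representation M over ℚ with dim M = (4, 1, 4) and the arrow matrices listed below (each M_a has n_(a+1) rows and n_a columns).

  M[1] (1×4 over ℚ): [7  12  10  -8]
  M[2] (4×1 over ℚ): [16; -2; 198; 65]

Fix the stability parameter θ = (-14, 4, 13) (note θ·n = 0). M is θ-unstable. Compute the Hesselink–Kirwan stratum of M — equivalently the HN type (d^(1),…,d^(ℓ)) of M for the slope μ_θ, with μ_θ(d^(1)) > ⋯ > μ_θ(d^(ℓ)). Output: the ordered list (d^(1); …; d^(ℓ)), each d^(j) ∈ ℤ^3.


Via rank(M_{q-1}∘⋯∘M_p): M ≅ I[1,1]^3, I[1,3], I[3,3]^3.
μ_θ-semistable layers: μ^(1)=13; μ^(2)=4; μ^(3)=-14

((0, 0, 4); (0, 1, 0); (4, 0, 0))


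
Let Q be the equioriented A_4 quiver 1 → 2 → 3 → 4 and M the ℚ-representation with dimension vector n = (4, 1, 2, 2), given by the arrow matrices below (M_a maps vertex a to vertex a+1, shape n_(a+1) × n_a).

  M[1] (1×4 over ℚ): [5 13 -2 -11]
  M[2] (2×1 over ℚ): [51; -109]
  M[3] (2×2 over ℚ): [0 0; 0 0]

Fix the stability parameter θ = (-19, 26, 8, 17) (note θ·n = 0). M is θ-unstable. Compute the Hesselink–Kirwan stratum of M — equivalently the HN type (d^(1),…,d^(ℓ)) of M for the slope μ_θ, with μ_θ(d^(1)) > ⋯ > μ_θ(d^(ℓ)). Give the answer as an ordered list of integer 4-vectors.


Interval decomposition of M: I[1,1]^3, I[1,3], I[3,3], I[4,4]^2.
HN type (ℓ=3): μ^(1)=17; μ^(2)=8; μ^(3)=-19

((0, 1, 1, 2); (0, 0, 1, 0); (4, 0, 0, 0))


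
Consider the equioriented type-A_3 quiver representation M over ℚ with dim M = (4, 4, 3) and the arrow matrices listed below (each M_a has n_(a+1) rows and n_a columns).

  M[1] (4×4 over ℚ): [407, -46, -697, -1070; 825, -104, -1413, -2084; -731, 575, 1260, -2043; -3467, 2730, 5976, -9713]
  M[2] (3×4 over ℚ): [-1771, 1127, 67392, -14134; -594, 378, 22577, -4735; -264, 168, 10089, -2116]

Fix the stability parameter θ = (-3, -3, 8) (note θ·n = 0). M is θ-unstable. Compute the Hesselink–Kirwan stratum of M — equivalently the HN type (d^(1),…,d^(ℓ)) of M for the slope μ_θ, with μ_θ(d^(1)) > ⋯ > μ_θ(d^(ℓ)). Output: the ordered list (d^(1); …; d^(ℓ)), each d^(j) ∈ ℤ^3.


Barcode: M ≅ I[1,2], I[1,3]^3. HN layers by μ_θ (2 steps, strictly decreasing):
  μ^(1)=8; μ^(2)=-3

((0, 0, 3); (4, 4, 0))


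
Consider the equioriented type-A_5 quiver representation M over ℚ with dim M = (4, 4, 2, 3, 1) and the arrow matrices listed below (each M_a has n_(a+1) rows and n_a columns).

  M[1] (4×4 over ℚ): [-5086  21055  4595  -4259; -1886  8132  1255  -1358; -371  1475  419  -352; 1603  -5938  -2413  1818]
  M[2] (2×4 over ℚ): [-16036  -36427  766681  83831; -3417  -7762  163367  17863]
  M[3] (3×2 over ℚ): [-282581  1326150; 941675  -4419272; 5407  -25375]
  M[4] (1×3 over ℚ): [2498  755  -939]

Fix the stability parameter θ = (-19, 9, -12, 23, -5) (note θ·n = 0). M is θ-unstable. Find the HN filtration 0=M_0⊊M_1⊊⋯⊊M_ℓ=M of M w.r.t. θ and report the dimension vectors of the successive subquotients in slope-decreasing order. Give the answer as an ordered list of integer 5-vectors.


Via rank(M_{q-1}∘⋯∘M_p): M ≅ I[1,2]^2, I[1,4], I[1,5], I[4,4].
μ_θ-semistable layers: μ^(1)=23; μ^(2)=9; μ^(3)=-3/2; μ^(4)=-19

((0, 0, 0, 2, 0); (0, 2, 0, 1, 1); (0, 2, 2, 0, 0); (4, 0, 0, 0, 0))


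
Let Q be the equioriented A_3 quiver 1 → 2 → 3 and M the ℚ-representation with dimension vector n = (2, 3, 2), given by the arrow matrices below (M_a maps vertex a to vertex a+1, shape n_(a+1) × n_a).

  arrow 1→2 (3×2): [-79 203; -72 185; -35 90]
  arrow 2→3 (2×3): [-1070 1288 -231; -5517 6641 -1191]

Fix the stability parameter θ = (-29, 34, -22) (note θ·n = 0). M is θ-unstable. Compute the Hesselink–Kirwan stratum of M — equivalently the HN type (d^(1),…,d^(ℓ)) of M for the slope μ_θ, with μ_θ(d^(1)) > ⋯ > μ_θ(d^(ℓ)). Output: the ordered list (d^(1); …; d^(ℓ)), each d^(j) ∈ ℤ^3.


Interval decomposition of M: I[1,3]^2, I[2,2].
HN type (ℓ=3): μ^(1)=34; μ^(2)=6; μ^(3)=-29

((0, 1, 0); (0, 2, 2); (2, 0, 0))


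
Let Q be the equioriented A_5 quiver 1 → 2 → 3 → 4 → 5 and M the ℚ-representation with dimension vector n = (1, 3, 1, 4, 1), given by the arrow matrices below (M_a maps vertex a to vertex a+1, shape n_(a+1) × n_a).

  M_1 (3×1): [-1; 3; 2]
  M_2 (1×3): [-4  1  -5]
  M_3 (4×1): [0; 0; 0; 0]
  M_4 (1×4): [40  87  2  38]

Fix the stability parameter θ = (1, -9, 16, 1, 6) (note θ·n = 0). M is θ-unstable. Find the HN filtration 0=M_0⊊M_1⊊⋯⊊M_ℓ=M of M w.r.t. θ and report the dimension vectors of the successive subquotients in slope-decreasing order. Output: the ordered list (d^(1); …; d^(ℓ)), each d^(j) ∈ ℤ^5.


Interval decomposition of M: I[1,3], I[2,2]^2, I[4,4]^3, I[4,5].
HN type (ℓ=5): μ^(1)=16; μ^(2)=6; μ^(3)=1; μ^(4)=-4; μ^(5)=-9

((0, 0, 1, 0, 0); (0, 0, 0, 0, 1); (0, 0, 0, 4, 0); (1, 1, 0, 0, 0); (0, 2, 0, 0, 0))


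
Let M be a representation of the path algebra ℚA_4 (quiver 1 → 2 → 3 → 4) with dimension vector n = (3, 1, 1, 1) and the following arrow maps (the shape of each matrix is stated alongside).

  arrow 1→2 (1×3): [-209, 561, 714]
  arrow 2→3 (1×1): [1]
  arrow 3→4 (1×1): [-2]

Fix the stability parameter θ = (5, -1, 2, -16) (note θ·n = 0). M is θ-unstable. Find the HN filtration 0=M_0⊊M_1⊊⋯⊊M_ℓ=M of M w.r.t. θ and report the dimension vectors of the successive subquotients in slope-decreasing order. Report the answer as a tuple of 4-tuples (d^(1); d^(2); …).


Interval decomposition of M: I[1,1]^2, I[1,4].
HN type (ℓ=2): μ^(1)=5; μ^(2)=-5/2

((2, 0, 0, 0); (1, 1, 1, 1))


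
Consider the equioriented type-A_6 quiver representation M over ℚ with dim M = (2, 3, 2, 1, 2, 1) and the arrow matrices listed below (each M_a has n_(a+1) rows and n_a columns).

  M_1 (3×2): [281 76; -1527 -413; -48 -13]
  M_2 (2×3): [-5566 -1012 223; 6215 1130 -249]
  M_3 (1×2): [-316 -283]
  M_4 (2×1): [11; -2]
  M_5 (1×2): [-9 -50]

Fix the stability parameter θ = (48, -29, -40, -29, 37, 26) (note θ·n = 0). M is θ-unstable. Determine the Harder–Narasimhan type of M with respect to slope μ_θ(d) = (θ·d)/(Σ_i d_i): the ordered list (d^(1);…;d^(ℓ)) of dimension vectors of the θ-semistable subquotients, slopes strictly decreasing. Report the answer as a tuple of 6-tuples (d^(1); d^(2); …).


Via rank(M_{q-1}∘⋯∘M_p): M ≅ I[1,3], I[1,6], I[2,2], I[5,5].
μ_θ-semistable layers: μ^(1)=37; μ^(2)=63/2; μ^(3)=-7; μ^(4)=-25/2; μ^(5)=-29

((0, 0, 0, 0, 1, 0); (0, 0, 0, 0, 1, 1); (1, 1, 1, 0, 0, 0); (1, 1, 1, 1, 0, 0); (0, 1, 0, 0, 0, 0))


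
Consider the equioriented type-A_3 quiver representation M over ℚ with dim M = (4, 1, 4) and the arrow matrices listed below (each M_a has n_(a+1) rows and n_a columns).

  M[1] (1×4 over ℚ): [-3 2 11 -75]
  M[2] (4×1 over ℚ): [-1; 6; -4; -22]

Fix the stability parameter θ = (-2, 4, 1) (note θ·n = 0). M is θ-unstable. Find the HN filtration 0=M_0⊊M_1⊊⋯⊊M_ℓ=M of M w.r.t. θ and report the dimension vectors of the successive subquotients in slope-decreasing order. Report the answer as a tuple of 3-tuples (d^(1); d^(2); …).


Via rank(M_{q-1}∘⋯∘M_p): M ≅ I[1,1]^3, I[1,3], I[3,3]^3.
μ_θ-semistable layers: μ^(1)=5/2; μ^(2)=1; μ^(3)=-2

((0, 1, 1); (0, 0, 3); (4, 0, 0))


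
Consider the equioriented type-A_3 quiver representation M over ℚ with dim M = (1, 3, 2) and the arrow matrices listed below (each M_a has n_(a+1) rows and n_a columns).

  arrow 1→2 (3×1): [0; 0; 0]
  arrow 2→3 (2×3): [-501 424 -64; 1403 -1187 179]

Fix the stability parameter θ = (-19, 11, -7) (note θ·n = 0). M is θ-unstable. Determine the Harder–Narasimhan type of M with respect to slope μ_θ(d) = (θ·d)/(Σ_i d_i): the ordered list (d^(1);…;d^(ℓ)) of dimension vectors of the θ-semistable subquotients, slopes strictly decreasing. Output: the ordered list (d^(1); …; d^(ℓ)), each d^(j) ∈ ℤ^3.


Interval decomposition of M: I[1,1], I[2,2], I[2,3]^2.
HN type (ℓ=3): μ^(1)=11; μ^(2)=2; μ^(3)=-19

((0, 1, 0); (0, 2, 2); (1, 0, 0))


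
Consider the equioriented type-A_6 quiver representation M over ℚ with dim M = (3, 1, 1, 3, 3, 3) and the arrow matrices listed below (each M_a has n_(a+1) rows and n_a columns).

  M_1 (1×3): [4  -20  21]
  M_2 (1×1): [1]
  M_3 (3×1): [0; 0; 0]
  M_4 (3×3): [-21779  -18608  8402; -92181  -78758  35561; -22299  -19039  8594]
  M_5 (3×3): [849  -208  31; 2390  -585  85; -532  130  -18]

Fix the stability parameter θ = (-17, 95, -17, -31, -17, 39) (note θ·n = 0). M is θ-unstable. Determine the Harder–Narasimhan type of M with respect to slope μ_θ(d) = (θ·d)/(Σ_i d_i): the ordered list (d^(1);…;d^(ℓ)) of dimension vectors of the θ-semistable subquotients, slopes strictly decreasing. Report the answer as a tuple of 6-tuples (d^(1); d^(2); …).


Barcode: M ≅ I[1,1]^2, I[1,3], I[4,5], I[4,6]^2, I[6,6]. HN layers by μ_θ (3 steps, strictly decreasing):
  μ^(1)=39; μ^(2)=-17; μ^(3)=-31

((0, 1, 1, 0, 0, 3); (3, 0, 0, 0, 3, 0); (0, 0, 0, 3, 0, 0))


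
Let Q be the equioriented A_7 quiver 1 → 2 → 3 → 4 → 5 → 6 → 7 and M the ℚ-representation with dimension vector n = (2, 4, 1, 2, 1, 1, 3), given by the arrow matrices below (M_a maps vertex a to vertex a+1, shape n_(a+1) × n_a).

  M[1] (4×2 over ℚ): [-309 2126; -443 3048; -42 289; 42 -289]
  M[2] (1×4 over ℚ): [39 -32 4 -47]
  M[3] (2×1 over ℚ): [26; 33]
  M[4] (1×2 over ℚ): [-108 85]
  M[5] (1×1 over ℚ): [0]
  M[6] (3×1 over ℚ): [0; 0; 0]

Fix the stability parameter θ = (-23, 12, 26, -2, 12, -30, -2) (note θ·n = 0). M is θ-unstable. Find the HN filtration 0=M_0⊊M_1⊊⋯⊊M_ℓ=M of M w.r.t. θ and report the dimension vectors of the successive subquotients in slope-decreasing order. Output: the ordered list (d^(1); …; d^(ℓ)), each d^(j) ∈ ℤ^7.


Interval decomposition of M: I[1,2], I[1,5], I[2,2]^2, I[4,4], I[6,6], I[7,7]^3.
HN type (ℓ=4): μ^(1)=12; μ^(2)=-2; μ^(3)=-23; μ^(4)=-30

((0, 4, 1, 1, 1, 0, 0); (0, 0, 0, 1, 0, 0, 3); (2, 0, 0, 0, 0, 0, 0); (0, 0, 0, 0, 0, 1, 0))


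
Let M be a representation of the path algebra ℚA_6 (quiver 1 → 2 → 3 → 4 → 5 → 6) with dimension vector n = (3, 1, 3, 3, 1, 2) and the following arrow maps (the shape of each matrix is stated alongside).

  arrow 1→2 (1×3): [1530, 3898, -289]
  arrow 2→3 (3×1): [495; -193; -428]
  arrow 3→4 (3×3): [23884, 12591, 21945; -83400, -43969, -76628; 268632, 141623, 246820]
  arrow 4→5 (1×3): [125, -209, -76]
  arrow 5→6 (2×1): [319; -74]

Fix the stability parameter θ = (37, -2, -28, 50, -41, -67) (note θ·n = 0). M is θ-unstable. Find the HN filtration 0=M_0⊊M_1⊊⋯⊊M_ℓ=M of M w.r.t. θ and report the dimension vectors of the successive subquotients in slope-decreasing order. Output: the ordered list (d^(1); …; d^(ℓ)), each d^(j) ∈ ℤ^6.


Interval decomposition of M: I[1,1]^2, I[1,4], I[3,3], I[3,6], I[4,4], I[6,6].
HN type (ℓ=6): μ^(1)=50; μ^(2)=37; μ^(3)=7/3; μ^(4)=-58/3; μ^(5)=-28; μ^(6)=-67

((0, 0, 0, 2, 0, 0); (2, 0, 0, 0, 0, 0); (1, 1, 1, 0, 0, 0); (0, 0, 0, 1, 1, 1); (0, 0, 2, 0, 0, 0); (0, 0, 0, 0, 0, 1))


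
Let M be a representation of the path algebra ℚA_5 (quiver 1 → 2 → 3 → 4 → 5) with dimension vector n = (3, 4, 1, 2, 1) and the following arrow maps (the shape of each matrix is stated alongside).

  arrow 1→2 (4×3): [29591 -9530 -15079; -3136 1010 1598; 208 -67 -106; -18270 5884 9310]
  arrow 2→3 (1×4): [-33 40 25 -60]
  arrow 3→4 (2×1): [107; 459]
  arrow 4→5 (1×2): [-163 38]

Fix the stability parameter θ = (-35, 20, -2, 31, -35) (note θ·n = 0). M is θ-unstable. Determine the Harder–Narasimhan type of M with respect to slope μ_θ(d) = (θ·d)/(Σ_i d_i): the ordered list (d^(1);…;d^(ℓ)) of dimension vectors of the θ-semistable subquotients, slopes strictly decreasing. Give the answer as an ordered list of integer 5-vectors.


Via rank(M_{q-1}∘⋯∘M_p): M ≅ I[1,2]^2, I[1,5], I[2,2], I[4,4].
μ_θ-semistable layers: μ^(1)=31; μ^(2)=20; μ^(3)=7/2; μ^(4)=-35

((0, 0, 0, 1, 0); (0, 3, 0, 0, 0); (0, 1, 1, 1, 1); (3, 0, 0, 0, 0))


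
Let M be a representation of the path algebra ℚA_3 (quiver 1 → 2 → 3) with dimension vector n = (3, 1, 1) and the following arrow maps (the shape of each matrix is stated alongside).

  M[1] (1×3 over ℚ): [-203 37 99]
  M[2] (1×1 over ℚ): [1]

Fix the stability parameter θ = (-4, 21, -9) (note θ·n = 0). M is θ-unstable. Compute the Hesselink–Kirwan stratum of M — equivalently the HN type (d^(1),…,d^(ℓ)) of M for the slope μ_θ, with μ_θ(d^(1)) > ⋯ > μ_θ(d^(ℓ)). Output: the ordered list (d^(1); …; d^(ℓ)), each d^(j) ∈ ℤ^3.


Barcode: M ≅ I[1,1]^2, I[1,3]. HN layers by μ_θ (2 steps, strictly decreasing):
  μ^(1)=6; μ^(2)=-4

((0, 1, 1); (3, 0, 0))


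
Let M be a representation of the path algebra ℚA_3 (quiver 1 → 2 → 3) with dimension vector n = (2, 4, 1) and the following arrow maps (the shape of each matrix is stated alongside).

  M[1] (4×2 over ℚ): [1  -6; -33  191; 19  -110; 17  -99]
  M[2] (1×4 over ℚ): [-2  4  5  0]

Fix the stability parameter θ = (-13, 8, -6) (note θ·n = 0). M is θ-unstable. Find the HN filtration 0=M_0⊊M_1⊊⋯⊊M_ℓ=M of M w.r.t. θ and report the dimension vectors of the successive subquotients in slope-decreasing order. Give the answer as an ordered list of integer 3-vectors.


Interval decomposition of M: I[1,2], I[1,3], I[2,2]^2.
HN type (ℓ=3): μ^(1)=8; μ^(2)=1; μ^(3)=-13

((0, 3, 0); (0, 1, 1); (2, 0, 0))


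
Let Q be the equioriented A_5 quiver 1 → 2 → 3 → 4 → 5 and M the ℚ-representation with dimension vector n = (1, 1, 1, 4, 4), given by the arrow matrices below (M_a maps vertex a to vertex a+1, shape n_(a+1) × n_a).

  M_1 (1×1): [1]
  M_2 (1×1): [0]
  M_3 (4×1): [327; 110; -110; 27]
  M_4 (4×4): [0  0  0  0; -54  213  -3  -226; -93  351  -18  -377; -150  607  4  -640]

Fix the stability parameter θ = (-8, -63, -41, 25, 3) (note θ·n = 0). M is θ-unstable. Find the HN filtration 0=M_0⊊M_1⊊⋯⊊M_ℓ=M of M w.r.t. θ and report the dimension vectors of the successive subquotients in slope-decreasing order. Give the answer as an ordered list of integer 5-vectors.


Interval decomposition of M: I[1,2], I[3,4], I[4,5]^3, I[5,5].
HN type (ℓ=5): μ^(1)=25; μ^(2)=14; μ^(3)=3; μ^(4)=-71/2; μ^(5)=-41

((0, 0, 0, 1, 0); (0, 0, 0, 3, 3); (0, 0, 0, 0, 1); (1, 1, 0, 0, 0); (0, 0, 1, 0, 0))


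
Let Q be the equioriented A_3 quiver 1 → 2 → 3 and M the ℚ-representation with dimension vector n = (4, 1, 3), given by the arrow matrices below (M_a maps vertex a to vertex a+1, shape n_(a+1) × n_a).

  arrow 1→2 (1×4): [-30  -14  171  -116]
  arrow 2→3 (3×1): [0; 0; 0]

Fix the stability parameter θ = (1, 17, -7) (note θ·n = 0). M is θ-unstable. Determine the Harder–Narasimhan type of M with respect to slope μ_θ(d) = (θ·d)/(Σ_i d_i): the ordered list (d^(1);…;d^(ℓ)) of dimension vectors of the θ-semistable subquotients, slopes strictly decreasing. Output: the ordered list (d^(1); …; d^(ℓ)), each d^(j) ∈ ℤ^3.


Interval decomposition of M: I[1,1]^3, I[1,2], I[3,3]^3.
HN type (ℓ=3): μ^(1)=17; μ^(2)=1; μ^(3)=-7

((0, 1, 0); (4, 0, 0); (0, 0, 3))


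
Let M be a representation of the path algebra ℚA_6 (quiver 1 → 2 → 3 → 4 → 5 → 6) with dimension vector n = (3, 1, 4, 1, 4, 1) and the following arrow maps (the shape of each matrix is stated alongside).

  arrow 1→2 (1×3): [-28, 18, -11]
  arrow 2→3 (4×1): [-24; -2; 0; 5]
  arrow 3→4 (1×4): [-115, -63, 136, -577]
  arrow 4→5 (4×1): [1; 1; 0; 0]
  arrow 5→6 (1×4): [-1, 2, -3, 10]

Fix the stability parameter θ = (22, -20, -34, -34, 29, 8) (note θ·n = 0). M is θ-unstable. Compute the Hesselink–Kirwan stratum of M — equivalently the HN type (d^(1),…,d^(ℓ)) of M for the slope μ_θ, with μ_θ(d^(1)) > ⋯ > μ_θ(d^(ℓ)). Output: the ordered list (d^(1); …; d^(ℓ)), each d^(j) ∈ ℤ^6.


Via rank(M_{q-1}∘⋯∘M_p): M ≅ I[1,1]^2, I[1,6], I[3,3]^3, I[5,5]^3.
μ_θ-semistable layers: μ^(1)=29; μ^(2)=22; μ^(3)=37/2; μ^(4)=-33/2; μ^(5)=-34

((0, 0, 0, 0, 3, 0); (2, 0, 0, 0, 0, 0); (0, 0, 0, 0, 1, 1); (1, 1, 1, 1, 0, 0); (0, 0, 3, 0, 0, 0))


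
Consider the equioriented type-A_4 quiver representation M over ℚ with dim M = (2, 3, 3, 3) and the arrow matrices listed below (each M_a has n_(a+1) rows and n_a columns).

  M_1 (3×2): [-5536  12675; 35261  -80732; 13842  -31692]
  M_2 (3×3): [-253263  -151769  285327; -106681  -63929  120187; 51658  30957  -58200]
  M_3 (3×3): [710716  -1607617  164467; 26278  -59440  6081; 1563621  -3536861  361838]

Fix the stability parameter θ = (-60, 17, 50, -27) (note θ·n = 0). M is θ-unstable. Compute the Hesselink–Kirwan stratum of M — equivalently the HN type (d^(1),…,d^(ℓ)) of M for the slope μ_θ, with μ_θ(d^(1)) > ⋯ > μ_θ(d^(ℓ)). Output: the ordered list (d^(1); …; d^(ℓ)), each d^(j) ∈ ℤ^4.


Barcode: M ≅ I[1,4]^2, I[2,4]. HN layers by μ_θ (2 steps, strictly decreasing):
  μ^(1)=40/3; μ^(2)=-60

((0, 3, 3, 3); (2, 0, 0, 0))


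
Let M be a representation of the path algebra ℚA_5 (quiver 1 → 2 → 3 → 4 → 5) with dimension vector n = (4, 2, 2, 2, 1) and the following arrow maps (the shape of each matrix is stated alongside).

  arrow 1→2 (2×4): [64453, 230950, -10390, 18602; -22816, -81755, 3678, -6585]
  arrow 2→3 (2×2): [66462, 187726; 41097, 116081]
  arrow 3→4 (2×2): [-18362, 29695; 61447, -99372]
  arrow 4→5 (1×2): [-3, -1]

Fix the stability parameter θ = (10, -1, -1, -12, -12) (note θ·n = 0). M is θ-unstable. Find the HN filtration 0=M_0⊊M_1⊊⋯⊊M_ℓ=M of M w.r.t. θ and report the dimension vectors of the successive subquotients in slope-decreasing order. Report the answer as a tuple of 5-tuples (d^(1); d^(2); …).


Interval decomposition of M: I[1,1]^2, I[1,2], I[1,5], I[3,4].
HN type (ℓ=4): μ^(1)=10; μ^(2)=9/2; μ^(3)=-16/5; μ^(4)=-13/2

((2, 0, 0, 0, 0); (1, 1, 0, 0, 0); (1, 1, 1, 1, 1); (0, 0, 1, 1, 0))


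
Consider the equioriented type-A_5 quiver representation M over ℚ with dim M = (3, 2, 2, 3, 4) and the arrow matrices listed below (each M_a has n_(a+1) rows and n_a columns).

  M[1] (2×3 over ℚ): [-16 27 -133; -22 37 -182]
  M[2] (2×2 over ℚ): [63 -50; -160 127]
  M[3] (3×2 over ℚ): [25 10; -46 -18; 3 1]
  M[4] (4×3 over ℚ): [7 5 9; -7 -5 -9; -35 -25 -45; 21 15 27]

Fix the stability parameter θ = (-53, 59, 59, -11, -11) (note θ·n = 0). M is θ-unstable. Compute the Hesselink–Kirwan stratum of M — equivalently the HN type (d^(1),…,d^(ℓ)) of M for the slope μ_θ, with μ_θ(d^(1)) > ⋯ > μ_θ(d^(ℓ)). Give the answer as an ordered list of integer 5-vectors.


Barcode: M ≅ I[1,1], I[1,4], I[1,5], I[4,4], I[5,5]^3. HN layers by μ_θ (4 steps, strictly decreasing):
  μ^(1)=107/3; μ^(2)=24; μ^(3)=-11; μ^(4)=-53

((0, 1, 1, 1, 0); (0, 1, 1, 1, 1); (0, 0, 0, 1, 3); (3, 0, 0, 0, 0))


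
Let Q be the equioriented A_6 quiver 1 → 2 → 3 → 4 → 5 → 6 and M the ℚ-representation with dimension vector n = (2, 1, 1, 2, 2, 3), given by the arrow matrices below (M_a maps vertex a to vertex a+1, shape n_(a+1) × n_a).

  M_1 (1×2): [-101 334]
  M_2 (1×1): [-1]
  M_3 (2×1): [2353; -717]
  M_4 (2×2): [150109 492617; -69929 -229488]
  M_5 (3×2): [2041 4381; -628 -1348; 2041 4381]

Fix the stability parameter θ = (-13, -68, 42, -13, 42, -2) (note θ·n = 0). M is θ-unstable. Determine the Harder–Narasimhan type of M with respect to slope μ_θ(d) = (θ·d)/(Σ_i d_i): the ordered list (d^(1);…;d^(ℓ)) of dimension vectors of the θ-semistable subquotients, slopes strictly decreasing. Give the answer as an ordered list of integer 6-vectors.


Via rank(M_{q-1}∘⋯∘M_p): M ≅ I[1,1], I[1,6], I[4,5], I[6,6]^2.
μ_θ-semistable layers: μ^(1)=42; μ^(2)=20; μ^(3)=29/2; μ^(4)=-2; μ^(5)=-13; μ^(6)=-81/2

((0, 0, 0, 0, 1, 0); (0, 0, 0, 0, 1, 1); (0, 0, 1, 1, 0, 0); (0, 0, 0, 0, 0, 2); (1, 0, 0, 1, 0, 0); (1, 1, 0, 0, 0, 0))


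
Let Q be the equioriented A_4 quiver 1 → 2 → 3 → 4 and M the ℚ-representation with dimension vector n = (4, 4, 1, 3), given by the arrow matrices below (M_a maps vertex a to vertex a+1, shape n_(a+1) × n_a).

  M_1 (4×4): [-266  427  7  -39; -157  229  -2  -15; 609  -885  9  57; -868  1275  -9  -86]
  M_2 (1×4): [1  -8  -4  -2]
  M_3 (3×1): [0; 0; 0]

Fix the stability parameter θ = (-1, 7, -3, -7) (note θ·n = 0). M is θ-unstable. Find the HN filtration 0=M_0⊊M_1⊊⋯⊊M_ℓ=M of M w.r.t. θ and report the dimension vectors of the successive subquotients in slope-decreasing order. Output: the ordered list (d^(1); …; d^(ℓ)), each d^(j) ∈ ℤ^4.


Interval decomposition of M: I[1,2]^3, I[1,3], I[4,4]^3.
HN type (ℓ=4): μ^(1)=7; μ^(2)=2; μ^(3)=-1; μ^(4)=-7

((0, 3, 0, 0); (0, 1, 1, 0); (4, 0, 0, 0); (0, 0, 0, 3))


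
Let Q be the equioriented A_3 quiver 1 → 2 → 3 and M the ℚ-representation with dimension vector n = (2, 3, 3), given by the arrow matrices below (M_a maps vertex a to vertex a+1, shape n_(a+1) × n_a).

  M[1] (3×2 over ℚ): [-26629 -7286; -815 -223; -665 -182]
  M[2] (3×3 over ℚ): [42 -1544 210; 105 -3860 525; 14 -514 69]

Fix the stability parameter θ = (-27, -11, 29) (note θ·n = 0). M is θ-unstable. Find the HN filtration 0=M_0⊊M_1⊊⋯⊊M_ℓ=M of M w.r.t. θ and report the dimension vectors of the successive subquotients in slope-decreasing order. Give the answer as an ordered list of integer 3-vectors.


Via rank(M_{q-1}∘⋯∘M_p): M ≅ I[1,2], I[1,3], I[2,3], I[3,3].
μ_θ-semistable layers: μ^(1)=29; μ^(2)=-11; μ^(3)=-27

((0, 0, 3); (0, 3, 0); (2, 0, 0))


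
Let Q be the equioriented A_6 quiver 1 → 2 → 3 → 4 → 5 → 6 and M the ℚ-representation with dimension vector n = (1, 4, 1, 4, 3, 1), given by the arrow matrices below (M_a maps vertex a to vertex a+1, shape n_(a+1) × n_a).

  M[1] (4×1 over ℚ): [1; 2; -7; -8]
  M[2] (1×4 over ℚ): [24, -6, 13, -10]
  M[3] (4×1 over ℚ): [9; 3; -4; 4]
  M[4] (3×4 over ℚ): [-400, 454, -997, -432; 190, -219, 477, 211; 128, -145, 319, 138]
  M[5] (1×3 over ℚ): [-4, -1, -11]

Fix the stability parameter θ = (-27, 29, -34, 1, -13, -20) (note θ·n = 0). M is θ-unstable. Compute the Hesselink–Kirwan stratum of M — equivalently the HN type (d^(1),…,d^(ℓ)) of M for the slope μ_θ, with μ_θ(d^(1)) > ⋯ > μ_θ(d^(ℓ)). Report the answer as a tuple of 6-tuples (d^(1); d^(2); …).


Via rank(M_{q-1}∘⋯∘M_p): M ≅ I[1,5], I[2,2]^3, I[4,4], I[4,5], I[4,6].
μ_θ-semistable layers: μ^(1)=29; μ^(2)=1; μ^(3)=-17/4; μ^(4)=-6; μ^(5)=-32/3; μ^(6)=-27

((0, 3, 0, 0, 0, 0); (0, 0, 0, 1, 0, 0); (0, 1, 1, 1, 1, 0); (0, 0, 0, 1, 1, 0); (0, 0, 0, 1, 1, 1); (1, 0, 0, 0, 0, 0))


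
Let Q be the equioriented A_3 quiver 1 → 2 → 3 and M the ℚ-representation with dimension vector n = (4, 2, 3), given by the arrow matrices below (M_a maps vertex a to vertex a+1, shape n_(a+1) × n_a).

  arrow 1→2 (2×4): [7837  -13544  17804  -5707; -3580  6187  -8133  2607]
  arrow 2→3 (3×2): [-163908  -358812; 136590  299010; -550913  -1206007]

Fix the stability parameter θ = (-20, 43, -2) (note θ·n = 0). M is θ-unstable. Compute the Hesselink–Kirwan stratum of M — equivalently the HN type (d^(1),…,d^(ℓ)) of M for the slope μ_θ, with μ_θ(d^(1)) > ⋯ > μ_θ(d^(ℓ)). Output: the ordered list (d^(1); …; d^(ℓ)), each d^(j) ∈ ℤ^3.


Interval decomposition of M: I[1,1]^2, I[1,2], I[1,3], I[3,3]^2.
HN type (ℓ=4): μ^(1)=43; μ^(2)=41/2; μ^(3)=-2; μ^(4)=-20

((0, 1, 0); (0, 1, 1); (0, 0, 2); (4, 0, 0))


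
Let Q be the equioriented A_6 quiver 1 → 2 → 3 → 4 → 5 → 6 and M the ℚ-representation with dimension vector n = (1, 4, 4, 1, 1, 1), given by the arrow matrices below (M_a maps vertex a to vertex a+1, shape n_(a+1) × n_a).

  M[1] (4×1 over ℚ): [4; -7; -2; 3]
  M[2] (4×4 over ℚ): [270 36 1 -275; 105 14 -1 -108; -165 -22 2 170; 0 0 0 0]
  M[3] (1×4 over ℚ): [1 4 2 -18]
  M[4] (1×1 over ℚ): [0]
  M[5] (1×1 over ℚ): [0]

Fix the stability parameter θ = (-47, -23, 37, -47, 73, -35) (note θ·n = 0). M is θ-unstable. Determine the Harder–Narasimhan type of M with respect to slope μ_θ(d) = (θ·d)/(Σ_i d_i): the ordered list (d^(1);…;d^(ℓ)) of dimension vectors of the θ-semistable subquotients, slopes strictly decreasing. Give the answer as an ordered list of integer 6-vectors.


Interval decomposition of M: I[1,4], I[2,2], I[2,3]^2, I[3,3], I[5,5], I[6,6].
HN type (ℓ=6): μ^(1)=73; μ^(2)=37; μ^(3)=-5; μ^(4)=-23; μ^(5)=-35; μ^(6)=-47

((0, 0, 0, 0, 1, 0); (0, 0, 3, 0, 0, 0); (0, 0, 1, 1, 0, 0); (0, 4, 0, 0, 0, 0); (0, 0, 0, 0, 0, 1); (1, 0, 0, 0, 0, 0))


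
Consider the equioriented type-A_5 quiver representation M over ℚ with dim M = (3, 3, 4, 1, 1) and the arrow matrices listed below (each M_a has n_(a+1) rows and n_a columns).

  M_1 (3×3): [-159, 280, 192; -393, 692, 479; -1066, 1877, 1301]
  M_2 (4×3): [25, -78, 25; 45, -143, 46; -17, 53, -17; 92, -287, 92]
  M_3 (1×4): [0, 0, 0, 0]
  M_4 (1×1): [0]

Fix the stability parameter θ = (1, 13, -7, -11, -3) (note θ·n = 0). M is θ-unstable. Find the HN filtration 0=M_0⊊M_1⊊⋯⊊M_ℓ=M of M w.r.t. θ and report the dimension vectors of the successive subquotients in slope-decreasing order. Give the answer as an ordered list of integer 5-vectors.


Via rank(M_{q-1}∘⋯∘M_p): M ≅ I[1,3]^3, I[3,3], I[4,4], I[5,5].
μ_θ-semistable layers: μ^(1)=3; μ^(2)=1; μ^(3)=-3; μ^(4)=-7; μ^(5)=-11

((0, 3, 3, 0, 0); (3, 0, 0, 0, 0); (0, 0, 0, 0, 1); (0, 0, 1, 0, 0); (0, 0, 0, 1, 0))


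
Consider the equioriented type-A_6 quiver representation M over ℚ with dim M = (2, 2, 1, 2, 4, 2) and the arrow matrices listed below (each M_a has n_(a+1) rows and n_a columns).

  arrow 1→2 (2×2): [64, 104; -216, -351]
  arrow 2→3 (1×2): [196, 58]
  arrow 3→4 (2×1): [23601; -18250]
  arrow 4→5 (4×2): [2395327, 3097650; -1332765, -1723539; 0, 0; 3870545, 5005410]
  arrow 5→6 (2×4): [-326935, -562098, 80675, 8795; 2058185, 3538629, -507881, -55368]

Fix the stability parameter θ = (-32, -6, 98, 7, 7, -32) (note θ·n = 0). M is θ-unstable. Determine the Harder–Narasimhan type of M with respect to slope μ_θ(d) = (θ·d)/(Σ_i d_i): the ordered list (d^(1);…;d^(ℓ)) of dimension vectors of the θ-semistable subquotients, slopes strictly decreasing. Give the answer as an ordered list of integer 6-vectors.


Interval decomposition of M: I[1,1], I[1,5], I[2,2], I[4,6], I[5,5], I[5,6].
HN type (ℓ=5): μ^(1)=112/3; μ^(2)=7; μ^(3)=-6; μ^(4)=-25/2; μ^(5)=-32

((0, 0, 1, 1, 1, 0); (0, 0, 0, 0, 1, 0); (0, 2, 0, 1, 1, 1); (0, 0, 0, 0, 1, 1); (2, 0, 0, 0, 0, 0))


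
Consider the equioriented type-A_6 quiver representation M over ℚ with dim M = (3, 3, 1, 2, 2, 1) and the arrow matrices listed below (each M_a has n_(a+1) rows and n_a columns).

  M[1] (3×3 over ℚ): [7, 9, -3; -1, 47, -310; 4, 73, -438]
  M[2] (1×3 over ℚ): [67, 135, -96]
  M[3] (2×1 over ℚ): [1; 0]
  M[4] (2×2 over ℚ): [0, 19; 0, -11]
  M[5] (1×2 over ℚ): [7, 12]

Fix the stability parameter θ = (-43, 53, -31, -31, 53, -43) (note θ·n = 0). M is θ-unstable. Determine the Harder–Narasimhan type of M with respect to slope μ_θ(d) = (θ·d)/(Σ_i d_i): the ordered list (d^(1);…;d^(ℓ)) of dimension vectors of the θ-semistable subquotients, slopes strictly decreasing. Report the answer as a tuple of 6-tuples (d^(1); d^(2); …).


Via rank(M_{q-1}∘⋯∘M_p): M ≅ I[1,2]^2, I[1,4], I[4,6], I[5,5].
μ_θ-semistable layers: μ^(1)=53; μ^(2)=5; μ^(3)=-3; μ^(4)=-31; μ^(5)=-43

((0, 2, 0, 0, 1, 0); (0, 0, 0, 0, 1, 1); (0, 1, 1, 1, 0, 0); (0, 0, 0, 1, 0, 0); (3, 0, 0, 0, 0, 0))


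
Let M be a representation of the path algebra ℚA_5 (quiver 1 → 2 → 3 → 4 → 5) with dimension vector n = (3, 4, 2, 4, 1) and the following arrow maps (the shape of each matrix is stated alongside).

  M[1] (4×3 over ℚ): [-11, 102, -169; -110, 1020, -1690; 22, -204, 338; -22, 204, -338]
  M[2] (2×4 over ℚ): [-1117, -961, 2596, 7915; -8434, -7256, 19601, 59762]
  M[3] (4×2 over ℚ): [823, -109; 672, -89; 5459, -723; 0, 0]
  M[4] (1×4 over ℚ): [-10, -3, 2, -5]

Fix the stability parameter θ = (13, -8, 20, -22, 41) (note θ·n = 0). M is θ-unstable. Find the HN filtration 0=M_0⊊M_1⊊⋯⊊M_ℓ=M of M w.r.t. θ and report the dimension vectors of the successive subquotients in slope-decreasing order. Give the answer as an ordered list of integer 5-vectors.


Interval decomposition of M: I[1,1]^2, I[1,4], I[2,2]^2, I[2,5], I[4,4]^2.
HN type (ℓ=6): μ^(1)=41; μ^(2)=13; μ^(3)=3/4; μ^(4)=-1; μ^(5)=-8; μ^(6)=-22

((0, 0, 0, 0, 1); (2, 0, 0, 0, 0); (1, 1, 1, 1, 0); (0, 0, 1, 1, 0); (0, 3, 0, 0, 0); (0, 0, 0, 2, 0))


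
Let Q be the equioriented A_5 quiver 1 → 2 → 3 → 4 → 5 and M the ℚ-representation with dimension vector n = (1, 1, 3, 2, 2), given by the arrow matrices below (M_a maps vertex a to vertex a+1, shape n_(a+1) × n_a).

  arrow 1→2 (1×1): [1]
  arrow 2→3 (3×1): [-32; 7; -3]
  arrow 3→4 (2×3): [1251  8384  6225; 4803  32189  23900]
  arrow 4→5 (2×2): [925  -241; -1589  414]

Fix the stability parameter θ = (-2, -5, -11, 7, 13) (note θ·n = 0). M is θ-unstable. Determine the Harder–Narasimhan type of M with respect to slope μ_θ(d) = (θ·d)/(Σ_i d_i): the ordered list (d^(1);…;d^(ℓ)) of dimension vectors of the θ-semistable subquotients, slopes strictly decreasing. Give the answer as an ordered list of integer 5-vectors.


Barcode: M ≅ I[1,5], I[3,3], I[3,5]. HN layers by μ_θ (4 steps, strictly decreasing):
  μ^(1)=13; μ^(2)=7; μ^(3)=-6; μ^(4)=-11

((0, 0, 0, 0, 2); (0, 0, 0, 2, 0); (1, 1, 1, 0, 0); (0, 0, 2, 0, 0))


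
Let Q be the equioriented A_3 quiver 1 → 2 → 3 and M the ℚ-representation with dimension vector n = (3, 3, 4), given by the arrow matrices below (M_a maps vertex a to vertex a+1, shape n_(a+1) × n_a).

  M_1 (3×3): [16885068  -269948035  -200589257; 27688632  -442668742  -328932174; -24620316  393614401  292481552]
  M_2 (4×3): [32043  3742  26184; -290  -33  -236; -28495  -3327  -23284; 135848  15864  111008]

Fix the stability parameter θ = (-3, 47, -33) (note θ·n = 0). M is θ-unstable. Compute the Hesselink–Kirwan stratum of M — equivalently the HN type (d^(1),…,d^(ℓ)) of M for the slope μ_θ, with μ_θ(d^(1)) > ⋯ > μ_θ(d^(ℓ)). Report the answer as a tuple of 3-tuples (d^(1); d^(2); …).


Via rank(M_{q-1}∘⋯∘M_p): M ≅ I[1,1], I[1,2], I[1,3], I[2,3], I[3,3]^2.
μ_θ-semistable layers: μ^(1)=47; μ^(2)=7; μ^(3)=-3; μ^(4)=-33

((0, 1, 0); (0, 2, 2); (3, 0, 0); (0, 0, 2))


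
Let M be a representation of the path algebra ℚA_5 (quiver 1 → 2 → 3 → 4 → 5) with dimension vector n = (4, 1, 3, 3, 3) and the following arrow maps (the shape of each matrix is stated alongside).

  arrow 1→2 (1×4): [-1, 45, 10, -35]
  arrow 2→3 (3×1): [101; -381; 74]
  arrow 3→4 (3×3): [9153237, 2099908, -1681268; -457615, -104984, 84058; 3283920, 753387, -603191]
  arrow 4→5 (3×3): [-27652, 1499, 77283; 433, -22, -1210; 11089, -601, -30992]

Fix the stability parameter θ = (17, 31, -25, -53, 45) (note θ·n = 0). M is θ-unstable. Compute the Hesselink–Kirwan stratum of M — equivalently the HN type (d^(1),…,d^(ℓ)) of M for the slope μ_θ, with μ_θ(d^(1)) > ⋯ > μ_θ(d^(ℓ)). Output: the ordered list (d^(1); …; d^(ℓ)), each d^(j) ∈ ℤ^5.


Barcode: M ≅ I[1,1]^3, I[1,5], I[3,5]^2. HN layers by μ_θ (4 steps, strictly decreasing):
  μ^(1)=45; μ^(2)=17; μ^(3)=-15/2; μ^(4)=-39

((0, 0, 0, 0, 3); (3, 0, 0, 0, 0); (1, 1, 1, 1, 0); (0, 0, 2, 2, 0))


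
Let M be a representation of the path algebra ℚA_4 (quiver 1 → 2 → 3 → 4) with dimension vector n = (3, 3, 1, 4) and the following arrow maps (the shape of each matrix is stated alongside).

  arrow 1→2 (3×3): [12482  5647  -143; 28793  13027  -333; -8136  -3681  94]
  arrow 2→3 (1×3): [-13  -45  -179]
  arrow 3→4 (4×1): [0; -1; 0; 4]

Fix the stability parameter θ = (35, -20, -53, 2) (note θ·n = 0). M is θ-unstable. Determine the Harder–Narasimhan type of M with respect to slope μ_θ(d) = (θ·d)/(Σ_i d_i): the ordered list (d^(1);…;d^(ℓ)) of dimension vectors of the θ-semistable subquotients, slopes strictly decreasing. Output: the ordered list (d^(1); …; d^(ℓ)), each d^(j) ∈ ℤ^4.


Via rank(M_{q-1}∘⋯∘M_p): M ≅ I[1,2]^2, I[1,4], I[4,4]^3.
μ_θ-semistable layers: μ^(1)=15/2; μ^(2)=2; μ^(3)=-38/3

((2, 2, 0, 0); (0, 0, 0, 4); (1, 1, 1, 0))


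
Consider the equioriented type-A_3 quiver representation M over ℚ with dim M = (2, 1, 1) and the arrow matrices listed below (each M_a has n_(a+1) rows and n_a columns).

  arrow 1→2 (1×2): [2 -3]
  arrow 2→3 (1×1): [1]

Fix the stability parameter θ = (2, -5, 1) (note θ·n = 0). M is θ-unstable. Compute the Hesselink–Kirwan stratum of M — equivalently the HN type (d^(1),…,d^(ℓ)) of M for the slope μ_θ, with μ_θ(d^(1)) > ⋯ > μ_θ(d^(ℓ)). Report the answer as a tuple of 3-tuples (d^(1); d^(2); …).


Via rank(M_{q-1}∘⋯∘M_p): M ≅ I[1,1], I[1,3].
μ_θ-semistable layers: μ^(1)=2; μ^(2)=1; μ^(3)=-3/2

((1, 0, 0); (0, 0, 1); (1, 1, 0))


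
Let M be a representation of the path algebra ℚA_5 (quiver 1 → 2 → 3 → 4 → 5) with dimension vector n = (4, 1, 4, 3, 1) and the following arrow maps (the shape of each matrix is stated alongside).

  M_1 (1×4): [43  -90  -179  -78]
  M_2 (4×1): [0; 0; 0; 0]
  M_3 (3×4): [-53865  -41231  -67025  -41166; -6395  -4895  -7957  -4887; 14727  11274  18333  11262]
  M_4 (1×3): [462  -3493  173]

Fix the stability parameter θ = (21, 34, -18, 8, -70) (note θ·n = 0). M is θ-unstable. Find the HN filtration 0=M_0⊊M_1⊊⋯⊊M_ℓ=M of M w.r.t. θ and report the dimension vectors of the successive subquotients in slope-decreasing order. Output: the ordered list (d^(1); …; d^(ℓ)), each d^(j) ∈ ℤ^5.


Interval decomposition of M: I[1,1]^3, I[1,2], I[3,3], I[3,4]^2, I[3,5].
HN type (ℓ=5): μ^(1)=34; μ^(2)=21; μ^(3)=8; μ^(4)=-18; μ^(5)=-80/3

((0, 1, 0, 0, 0); (4, 0, 0, 0, 0); (0, 0, 0, 2, 0); (0, 0, 3, 0, 0); (0, 0, 1, 1, 1))
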